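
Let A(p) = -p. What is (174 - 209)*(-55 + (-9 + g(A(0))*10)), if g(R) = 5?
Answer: 490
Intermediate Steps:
(174 - 209)*(-55 + (-9 + g(A(0))*10)) = (174 - 209)*(-55 + (-9 + 5*10)) = -35*(-55 + (-9 + 50)) = -35*(-55 + 41) = -35*(-14) = 490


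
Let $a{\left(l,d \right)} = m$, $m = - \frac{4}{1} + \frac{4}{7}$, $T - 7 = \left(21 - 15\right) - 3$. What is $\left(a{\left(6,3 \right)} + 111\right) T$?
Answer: $\frac{7530}{7} \approx 1075.7$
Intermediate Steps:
$T = 10$ ($T = 7 + \left(\left(21 - 15\right) - 3\right) = 7 + \left(6 - 3\right) = 7 + 3 = 10$)
$m = - \frac{24}{7}$ ($m = \left(-4\right) 1 + 4 \cdot \frac{1}{7} = -4 + \frac{4}{7} = - \frac{24}{7} \approx -3.4286$)
$a{\left(l,d \right)} = - \frac{24}{7}$
$\left(a{\left(6,3 \right)} + 111\right) T = \left(- \frac{24}{7} + 111\right) 10 = \frac{753}{7} \cdot 10 = \frac{7530}{7}$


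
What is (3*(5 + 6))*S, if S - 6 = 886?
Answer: 29436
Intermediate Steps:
S = 892 (S = 6 + 886 = 892)
(3*(5 + 6))*S = (3*(5 + 6))*892 = (3*11)*892 = 33*892 = 29436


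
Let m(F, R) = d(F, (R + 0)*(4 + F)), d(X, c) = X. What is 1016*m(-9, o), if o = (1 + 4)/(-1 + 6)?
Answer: -9144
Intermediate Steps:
o = 1 (o = 5/5 = 5*(1/5) = 1)
m(F, R) = F
1016*m(-9, o) = 1016*(-9) = -9144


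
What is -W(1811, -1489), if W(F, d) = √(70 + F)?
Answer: -3*√209 ≈ -43.370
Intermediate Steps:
-W(1811, -1489) = -√(70 + 1811) = -√1881 = -3*√209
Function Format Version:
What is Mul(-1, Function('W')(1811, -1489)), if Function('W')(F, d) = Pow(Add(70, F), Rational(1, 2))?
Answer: Mul(-3, Pow(209, Rational(1, 2))) ≈ -43.370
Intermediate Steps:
Mul(-1, Function('W')(1811, -1489)) = Mul(-1, Pow(Add(70, 1811), Rational(1, 2))) = Mul(-1, Pow(1881, Rational(1, 2))) = Mul(-1, Mul(3, Pow(209, Rational(1, 2)))) = Mul(-3, Pow(209, Rational(1, 2)))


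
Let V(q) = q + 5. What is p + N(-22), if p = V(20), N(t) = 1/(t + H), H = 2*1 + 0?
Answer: 499/20 ≈ 24.950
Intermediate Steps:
H = 2 (H = 2 + 0 = 2)
N(t) = 1/(2 + t) (N(t) = 1/(t + 2) = 1/(2 + t))
V(q) = 5 + q
p = 25 (p = 5 + 20 = 25)
p + N(-22) = 25 + 1/(2 - 22) = 25 + 1/(-20) = 25 - 1/20 = 499/20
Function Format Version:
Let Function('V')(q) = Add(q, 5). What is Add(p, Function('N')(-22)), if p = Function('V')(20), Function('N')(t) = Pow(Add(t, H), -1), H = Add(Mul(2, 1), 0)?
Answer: Rational(499, 20) ≈ 24.950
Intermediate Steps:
H = 2 (H = Add(2, 0) = 2)
Function('N')(t) = Pow(Add(2, t), -1) (Function('N')(t) = Pow(Add(t, 2), -1) = Pow(Add(2, t), -1))
Function('V')(q) = Add(5, q)
p = 25 (p = Add(5, 20) = 25)
Add(p, Function('N')(-22)) = Add(25, Pow(Add(2, -22), -1)) = Add(25, Pow(-20, -1)) = Add(25, Rational(-1, 20)) = Rational(499, 20)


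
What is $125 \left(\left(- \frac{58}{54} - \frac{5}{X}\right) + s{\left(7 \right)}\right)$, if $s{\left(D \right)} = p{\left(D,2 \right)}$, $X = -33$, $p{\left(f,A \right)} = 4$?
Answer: $\frac{114250}{297} \approx 384.68$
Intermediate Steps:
$s{\left(D \right)} = 4$
$125 \left(\left(- \frac{58}{54} - \frac{5}{X}\right) + s{\left(7 \right)}\right) = 125 \left(\left(- \frac{58}{54} - \frac{5}{-33}\right) + 4\right) = 125 \left(\left(\left(-58\right) \frac{1}{54} - - \frac{5}{33}\right) + 4\right) = 125 \left(\left(- \frac{29}{27} + \frac{5}{33}\right) + 4\right) = 125 \left(- \frac{274}{297} + 4\right) = 125 \cdot \frac{914}{297} = \frac{114250}{297}$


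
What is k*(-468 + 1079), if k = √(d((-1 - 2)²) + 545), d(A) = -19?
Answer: 611*√526 ≈ 14013.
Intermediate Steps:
k = √526 (k = √(-19 + 545) = √526 ≈ 22.935)
k*(-468 + 1079) = √526*(-468 + 1079) = √526*611 = 611*√526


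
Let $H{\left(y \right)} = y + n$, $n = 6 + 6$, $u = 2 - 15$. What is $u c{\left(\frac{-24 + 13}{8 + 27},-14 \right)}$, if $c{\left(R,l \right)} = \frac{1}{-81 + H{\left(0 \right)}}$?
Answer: $\frac{13}{69} \approx 0.18841$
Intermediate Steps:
$u = -13$ ($u = 2 - 15 = -13$)
$n = 12$
$H{\left(y \right)} = 12 + y$ ($H{\left(y \right)} = y + 12 = 12 + y$)
$c{\left(R,l \right)} = - \frac{1}{69}$ ($c{\left(R,l \right)} = \frac{1}{-81 + \left(12 + 0\right)} = \frac{1}{-81 + 12} = \frac{1}{-69} = - \frac{1}{69}$)
$u c{\left(\frac{-24 + 13}{8 + 27},-14 \right)} = \left(-13\right) \left(- \frac{1}{69}\right) = \frac{13}{69}$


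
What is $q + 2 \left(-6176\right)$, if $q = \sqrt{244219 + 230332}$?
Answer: $-12352 + \sqrt{474551} \approx -11663.0$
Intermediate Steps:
$q = \sqrt{474551} \approx 688.88$
$q + 2 \left(-6176\right) = \sqrt{474551} + 2 \left(-6176\right) = \sqrt{474551} - 12352 = -12352 + \sqrt{474551}$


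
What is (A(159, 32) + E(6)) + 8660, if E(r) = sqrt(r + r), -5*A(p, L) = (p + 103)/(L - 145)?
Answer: 4893162/565 + 2*sqrt(3) ≈ 8663.9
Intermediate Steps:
A(p, L) = -(103 + p)/(5*(-145 + L)) (A(p, L) = -(p + 103)/(5*(L - 145)) = -(103 + p)/(5*(-145 + L)))
E(r) = sqrt(2)*sqrt(r) (E(r) = sqrt(2*r) = sqrt(2)*sqrt(r))
(A(159, 32) + E(6)) + 8660 = ((-103 - 1*159)/(5*(-145 + 32)) + sqrt(2)*sqrt(6)) + 8660 = ((1/5)*(-103 - 159)/(-113) + 2*sqrt(3)) + 8660 = ((1/5)*(-1/113)*(-262) + 2*sqrt(3)) + 8660 = (262/565 + 2*sqrt(3)) + 8660 = 4893162/565 + 2*sqrt(3)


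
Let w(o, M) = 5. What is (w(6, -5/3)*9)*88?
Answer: 3960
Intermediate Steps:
(w(6, -5/3)*9)*88 = (5*9)*88 = 45*88 = 3960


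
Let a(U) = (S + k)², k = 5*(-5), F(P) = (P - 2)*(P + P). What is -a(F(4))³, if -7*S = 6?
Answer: -35161828327081/117649 ≈ -2.9887e+8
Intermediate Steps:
F(P) = 2*P*(-2 + P) (F(P) = (-2 + P)*(2*P) = 2*P*(-2 + P))
S = -6/7 (S = -⅐*6 = -6/7 ≈ -0.85714)
k = -25
a(U) = 32761/49 (a(U) = (-6/7 - 25)² = (-181/7)² = 32761/49)
-a(F(4))³ = -(32761/49)³ = -1*35161828327081/117649 = -35161828327081/117649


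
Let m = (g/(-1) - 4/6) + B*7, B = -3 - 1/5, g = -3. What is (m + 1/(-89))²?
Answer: 718454416/1782225 ≈ 403.12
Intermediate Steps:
B = -16/5 (B = -3 - 1*⅕ = -3 - ⅕ = -16/5 ≈ -3.2000)
m = -301/15 (m = (-3/(-1) - 4/6) - 16/5*7 = (-3*(-1) - 4*⅙) - 112/5 = (3 - ⅔) - 112/5 = 7/3 - 112/5 = -301/15 ≈ -20.067)
(m + 1/(-89))² = (-301/15 + 1/(-89))² = (-301/15 - 1/89)² = (-26804/1335)² = 718454416/1782225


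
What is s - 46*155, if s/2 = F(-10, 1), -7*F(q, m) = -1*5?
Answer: -49900/7 ≈ -7128.6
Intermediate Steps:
F(q, m) = 5/7 (F(q, m) = -(-1)*5/7 = -1/7*(-5) = 5/7)
s = 10/7 (s = 2*(5/7) = 10/7 ≈ 1.4286)
s - 46*155 = 10/7 - 46*155 = 10/7 - 7130 = -49900/7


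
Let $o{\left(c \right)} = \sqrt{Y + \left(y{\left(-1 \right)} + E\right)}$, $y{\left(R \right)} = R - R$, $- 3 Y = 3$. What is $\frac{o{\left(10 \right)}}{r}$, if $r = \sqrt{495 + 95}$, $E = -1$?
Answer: $\frac{i \sqrt{295}}{295} \approx 0.058222 i$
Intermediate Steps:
$Y = -1$ ($Y = \left(- \frac{1}{3}\right) 3 = -1$)
$y{\left(R \right)} = 0$
$r = \sqrt{590} \approx 24.29$
$o{\left(c \right)} = i \sqrt{2}$ ($o{\left(c \right)} = \sqrt{-1 + \left(0 - 1\right)} = \sqrt{-1 - 1} = \sqrt{-2} = i \sqrt{2}$)
$\frac{o{\left(10 \right)}}{r} = \frac{i \sqrt{2}}{\sqrt{590}} = i \sqrt{2} \frac{\sqrt{590}}{590} = \frac{i \sqrt{295}}{295}$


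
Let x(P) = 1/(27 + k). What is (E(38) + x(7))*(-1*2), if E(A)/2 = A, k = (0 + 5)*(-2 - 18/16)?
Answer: -13848/91 ≈ -152.18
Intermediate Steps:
k = -125/8 (k = 5*(-2 - 18*1/16) = 5*(-2 - 9/8) = 5*(-25/8) = -125/8 ≈ -15.625)
E(A) = 2*A
x(P) = 8/91 (x(P) = 1/(27 - 125/8) = 1/(91/8) = 8/91)
(E(38) + x(7))*(-1*2) = (2*38 + 8/91)*(-1*2) = (76 + 8/91)*(-2) = (6924/91)*(-2) = -13848/91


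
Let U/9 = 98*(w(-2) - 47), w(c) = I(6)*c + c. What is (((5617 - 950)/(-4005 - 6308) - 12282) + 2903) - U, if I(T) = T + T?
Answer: 567282524/10313 ≈ 55007.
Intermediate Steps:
I(T) = 2*T
w(c) = 13*c (w(c) = (2*6)*c + c = 12*c + c = 13*c)
U = -64386 (U = 9*(98*(13*(-2) - 47)) = 9*(98*(-26 - 47)) = 9*(98*(-73)) = 9*(-7154) = -64386)
(((5617 - 950)/(-4005 - 6308) - 12282) + 2903) - U = (((5617 - 950)/(-4005 - 6308) - 12282) + 2903) - 1*(-64386) = ((4667/(-10313) - 12282) + 2903) + 64386 = ((4667*(-1/10313) - 12282) + 2903) + 64386 = ((-4667/10313 - 12282) + 2903) + 64386 = (-126668933/10313 + 2903) + 64386 = -96730294/10313 + 64386 = 567282524/10313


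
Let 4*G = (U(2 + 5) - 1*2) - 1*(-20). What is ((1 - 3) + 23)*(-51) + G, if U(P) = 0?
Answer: -2133/2 ≈ -1066.5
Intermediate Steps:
G = 9/2 (G = ((0 - 1*2) - 1*(-20))/4 = ((0 - 2) + 20)/4 = (-2 + 20)/4 = (¼)*18 = 9/2 ≈ 4.5000)
((1 - 3) + 23)*(-51) + G = ((1 - 3) + 23)*(-51) + 9/2 = (-2 + 23)*(-51) + 9/2 = 21*(-51) + 9/2 = -1071 + 9/2 = -2133/2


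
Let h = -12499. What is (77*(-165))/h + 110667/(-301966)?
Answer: 2453251197/3774273034 ≈ 0.64999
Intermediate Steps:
(77*(-165))/h + 110667/(-301966) = (77*(-165))/(-12499) + 110667/(-301966) = -12705*(-1/12499) + 110667*(-1/301966) = 12705/12499 - 110667/301966 = 2453251197/3774273034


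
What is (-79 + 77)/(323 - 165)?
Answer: -1/79 ≈ -0.012658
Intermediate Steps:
(-79 + 77)/(323 - 165) = -2/158 = -2*1/158 = -1/79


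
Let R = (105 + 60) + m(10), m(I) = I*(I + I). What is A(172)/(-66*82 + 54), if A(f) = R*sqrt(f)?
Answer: -365*sqrt(43)/2679 ≈ -0.89342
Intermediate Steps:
m(I) = 2*I**2 (m(I) = I*(2*I) = 2*I**2)
R = 365 (R = (105 + 60) + 2*10**2 = 165 + 2*100 = 165 + 200 = 365)
A(f) = 365*sqrt(f)
A(172)/(-66*82 + 54) = (365*sqrt(172))/(-66*82 + 54) = (365*(2*sqrt(43)))/(-5412 + 54) = (730*sqrt(43))/(-5358) = (730*sqrt(43))*(-1/5358) = -365*sqrt(43)/2679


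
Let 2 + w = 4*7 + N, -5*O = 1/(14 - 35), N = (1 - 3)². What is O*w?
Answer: 2/7 ≈ 0.28571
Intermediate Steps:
N = 4 (N = (-2)² = 4)
O = 1/105 (O = -1/(5*(14 - 35)) = -⅕/(-21) = -⅕*(-1/21) = 1/105 ≈ 0.0095238)
w = 30 (w = -2 + (4*7 + 4) = -2 + (28 + 4) = -2 + 32 = 30)
O*w = (1/105)*30 = 2/7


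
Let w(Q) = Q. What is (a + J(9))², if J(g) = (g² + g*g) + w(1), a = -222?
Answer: 3481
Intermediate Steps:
J(g) = 1 + 2*g² (J(g) = (g² + g*g) + 1 = (g² + g²) + 1 = 2*g² + 1 = 1 + 2*g²)
(a + J(9))² = (-222 + (1 + 2*9²))² = (-222 + (1 + 2*81))² = (-222 + (1 + 162))² = (-222 + 163)² = (-59)² = 3481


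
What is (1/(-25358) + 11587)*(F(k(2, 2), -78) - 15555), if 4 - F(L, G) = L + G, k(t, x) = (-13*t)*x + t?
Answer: -4531634365335/25358 ≈ -1.7871e+8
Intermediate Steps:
k(t, x) = t - 13*t*x (k(t, x) = -13*t*x + t = t - 13*t*x)
F(L, G) = 4 - G - L (F(L, G) = 4 - (L + G) = 4 - (G + L) = 4 + (-G - L) = 4 - G - L)
(1/(-25358) + 11587)*(F(k(2, 2), -78) - 15555) = (1/(-25358) + 11587)*((4 - 1*(-78) - 2*(1 - 13*2)) - 15555) = (-1/25358 + 11587)*((4 + 78 - 2*(1 - 26)) - 15555) = 293823145*((4 + 78 - 2*(-25)) - 15555)/25358 = 293823145*((4 + 78 - 1*(-50)) - 15555)/25358 = 293823145*((4 + 78 + 50) - 15555)/25358 = 293823145*(132 - 15555)/25358 = (293823145/25358)*(-15423) = -4531634365335/25358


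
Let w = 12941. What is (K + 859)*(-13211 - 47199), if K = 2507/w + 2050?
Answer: -2274308189160/12941 ≈ -1.7574e+8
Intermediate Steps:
K = 26531557/12941 (K = 2507/12941 + 2050 = 26531557/12941 ≈ 2050.2)
(K + 859)*(-13211 - 47199) = (26531557/12941 + 859)*(-13211 - 47199) = (37647876/12941)*(-60410) = -2274308189160/12941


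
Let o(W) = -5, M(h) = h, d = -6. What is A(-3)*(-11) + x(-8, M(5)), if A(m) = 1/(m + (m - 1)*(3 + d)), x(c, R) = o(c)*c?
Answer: 349/9 ≈ 38.778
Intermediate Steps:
x(c, R) = -5*c
A(m) = 1/(3 - 2*m) (A(m) = 1/(m + (m - 1)*(3 - 6)) = 1/(m + (-1 + m)*(-3)) = 1/(m + (3 - 3*m)) = 1/(3 - 2*m))
A(-3)*(-11) + x(-8, M(5)) = -1/(-3 + 2*(-3))*(-11) - 5*(-8) = -1/(-3 - 6)*(-11) + 40 = -1/(-9)*(-11) + 40 = -1*(-⅑)*(-11) + 40 = (⅑)*(-11) + 40 = -11/9 + 40 = 349/9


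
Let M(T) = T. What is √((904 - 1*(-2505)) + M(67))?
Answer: 2*√869 ≈ 58.958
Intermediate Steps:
√((904 - 1*(-2505)) + M(67)) = √((904 - 1*(-2505)) + 67) = √((904 + 2505) + 67) = √(3409 + 67) = √3476 = 2*√869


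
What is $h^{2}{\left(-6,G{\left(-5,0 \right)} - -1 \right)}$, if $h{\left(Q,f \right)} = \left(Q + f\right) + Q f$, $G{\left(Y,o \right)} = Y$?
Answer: $196$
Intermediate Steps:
$h{\left(Q,f \right)} = Q + f + Q f$
$h^{2}{\left(-6,G{\left(-5,0 \right)} - -1 \right)} = \left(-6 - 4 - 6 \left(-5 - -1\right)\right)^{2} = \left(-6 + \left(-5 + 1\right) - 6 \left(-5 + 1\right)\right)^{2} = \left(-6 - 4 - -24\right)^{2} = \left(-6 - 4 + 24\right)^{2} = 14^{2} = 196$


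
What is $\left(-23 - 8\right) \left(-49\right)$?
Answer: $1519$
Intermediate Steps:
$\left(-23 - 8\right) \left(-49\right) = \left(-31\right) \left(-49\right) = 1519$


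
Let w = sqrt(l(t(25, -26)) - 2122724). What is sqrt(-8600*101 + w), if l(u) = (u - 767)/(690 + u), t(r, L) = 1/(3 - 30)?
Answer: sqrt(-301438632172600 + 18629*I*sqrt(736669760708674))/18629 ≈ 0.78164 + 931.99*I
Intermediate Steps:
t(r, L) = -1/27 (t(r, L) = 1/(-27) = -1/27)
l(u) = (-767 + u)/(690 + u)
w = I*sqrt(736669760708674)/18629 (w = sqrt((-767 - 1/27)/(690 - 1/27) - 2122724) = sqrt(-20710/27/(18629/27) - 2122724) = sqrt((27/18629)*(-20710/27) - 2122724) = sqrt(-20710/18629 - 2122724) = sqrt(-39544246106/18629) = I*sqrt(736669760708674)/18629 ≈ 1457.0*I)
sqrt(-8600*101 + w) = sqrt(-8600*101 + I*sqrt(736669760708674)/18629) = sqrt(-868600 + I*sqrt(736669760708674)/18629)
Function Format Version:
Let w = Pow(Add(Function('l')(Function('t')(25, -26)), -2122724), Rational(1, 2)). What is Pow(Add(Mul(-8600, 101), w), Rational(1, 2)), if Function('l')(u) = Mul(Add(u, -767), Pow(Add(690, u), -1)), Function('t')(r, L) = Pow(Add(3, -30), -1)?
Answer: Mul(Rational(1, 18629), Pow(Add(-301438632172600, Mul(18629, I, Pow(736669760708674, Rational(1, 2)))), Rational(1, 2))) ≈ Add(0.78164, Mul(931.99, I))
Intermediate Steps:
Function('t')(r, L) = Rational(-1, 27) (Function('t')(r, L) = Pow(-27, -1) = Rational(-1, 27))
Function('l')(u) = Mul(Pow(Add(690, u), -1), Add(-767, u)) (Function('l')(u) = Mul(Add(-767, u), Pow(Add(690, u), -1)) = Mul(Pow(Add(690, u), -1), Add(-767, u)))
w = Mul(Rational(1, 18629), I, Pow(736669760708674, Rational(1, 2))) (w = Pow(Add(Mul(Pow(Add(690, Rational(-1, 27)), -1), Add(-767, Rational(-1, 27))), -2122724), Rational(1, 2)) = Pow(Add(Mul(Pow(Rational(18629, 27), -1), Rational(-20710, 27)), -2122724), Rational(1, 2)) = Pow(Add(Mul(Rational(27, 18629), Rational(-20710, 27)), -2122724), Rational(1, 2)) = Pow(Add(Rational(-20710, 18629), -2122724), Rational(1, 2)) = Pow(Rational(-39544246106, 18629), Rational(1, 2)) = Mul(Rational(1, 18629), I, Pow(736669760708674, Rational(1, 2))) ≈ Mul(1457.0, I))
Pow(Add(Mul(-8600, 101), w), Rational(1, 2)) = Pow(Add(Mul(-8600, 101), Mul(Rational(1, 18629), I, Pow(736669760708674, Rational(1, 2)))), Rational(1, 2)) = Pow(Add(-868600, Mul(Rational(1, 18629), I, Pow(736669760708674, Rational(1, 2)))), Rational(1, 2))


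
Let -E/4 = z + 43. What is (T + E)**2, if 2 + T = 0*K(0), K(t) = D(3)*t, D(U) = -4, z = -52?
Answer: 1156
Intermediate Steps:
K(t) = -4*t
E = 36 (E = -4*(-52 + 43) = -4*(-9) = 36)
T = -2 (T = -2 + 0*(-4*0) = -2 + 0*0 = -2 + 0 = -2)
(T + E)**2 = (-2 + 36)**2 = 34**2 = 1156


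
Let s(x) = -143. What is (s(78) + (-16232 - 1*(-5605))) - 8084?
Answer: -18854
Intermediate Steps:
(s(78) + (-16232 - 1*(-5605))) - 8084 = (-143 + (-16232 - 1*(-5605))) - 8084 = (-143 + (-16232 + 5605)) - 8084 = (-143 - 10627) - 8084 = -10770 - 8084 = -18854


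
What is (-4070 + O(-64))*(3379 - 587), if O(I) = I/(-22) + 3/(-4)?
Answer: -124931530/11 ≈ -1.1357e+7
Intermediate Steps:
O(I) = -¾ - I/22 (O(I) = I*(-1/22) + 3*(-¼) = -I/22 - ¾ = -¾ - I/22)
(-4070 + O(-64))*(3379 - 587) = (-4070 + (-¾ - 1/22*(-64)))*(3379 - 587) = (-4070 + (-¾ + 32/11))*2792 = (-4070 + 95/44)*2792 = -178985/44*2792 = -124931530/11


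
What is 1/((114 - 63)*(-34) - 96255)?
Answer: -1/97989 ≈ -1.0205e-5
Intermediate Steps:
1/((114 - 63)*(-34) - 96255) = 1/(51*(-34) - 96255) = 1/(-1734 - 96255) = 1/(-97989) = -1/97989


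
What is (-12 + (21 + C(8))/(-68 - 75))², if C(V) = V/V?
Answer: 24964/169 ≈ 147.72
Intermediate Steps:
C(V) = 1
(-12 + (21 + C(8))/(-68 - 75))² = (-12 + (21 + 1)/(-68 - 75))² = (-12 + 22/(-143))² = (-12 + 22*(-1/143))² = (-12 - 2/13)² = (-158/13)² = 24964/169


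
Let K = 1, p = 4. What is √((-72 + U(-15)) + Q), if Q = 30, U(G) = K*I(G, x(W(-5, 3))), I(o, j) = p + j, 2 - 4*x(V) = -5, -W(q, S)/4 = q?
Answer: I*√145/2 ≈ 6.0208*I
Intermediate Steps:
W(q, S) = -4*q
x(V) = 7/4 (x(V) = ½ - ¼*(-5) = ½ + 5/4 = 7/4)
I(o, j) = 4 + j
U(G) = 23/4 (U(G) = 1*(4 + 7/4) = 1*(23/4) = 23/4)
√((-72 + U(-15)) + Q) = √((-72 + 23/4) + 30) = √(-265/4 + 30) = √(-145/4) = I*√145/2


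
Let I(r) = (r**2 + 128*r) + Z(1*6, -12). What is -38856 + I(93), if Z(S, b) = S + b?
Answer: -18309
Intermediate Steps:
I(r) = -6 + r**2 + 128*r (I(r) = (r**2 + 128*r) + (1*6 - 12) = (r**2 + 128*r) + (6 - 12) = (r**2 + 128*r) - 6 = -6 + r**2 + 128*r)
-38856 + I(93) = -38856 + (-6 + 93**2 + 128*93) = -38856 + (-6 + 8649 + 11904) = -38856 + 20547 = -18309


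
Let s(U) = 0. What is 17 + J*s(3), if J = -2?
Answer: 17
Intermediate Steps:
17 + J*s(3) = 17 - 2*0 = 17 + 0 = 17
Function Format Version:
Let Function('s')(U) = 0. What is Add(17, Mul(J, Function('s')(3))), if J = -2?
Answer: 17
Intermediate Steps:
Add(17, Mul(J, Function('s')(3))) = Add(17, Mul(-2, 0)) = Add(17, 0) = 17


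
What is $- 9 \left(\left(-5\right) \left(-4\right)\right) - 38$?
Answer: $-218$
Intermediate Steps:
$- 9 \left(\left(-5\right) \left(-4\right)\right) - 38 = \left(-9\right) 20 - 38 = -180 - 38 = -218$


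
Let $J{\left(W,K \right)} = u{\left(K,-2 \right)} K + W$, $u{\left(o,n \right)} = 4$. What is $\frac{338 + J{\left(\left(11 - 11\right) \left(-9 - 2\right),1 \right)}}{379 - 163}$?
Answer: $\frac{19}{12} \approx 1.5833$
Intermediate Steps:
$J{\left(W,K \right)} = W + 4 K$ ($J{\left(W,K \right)} = 4 K + W = W + 4 K$)
$\frac{338 + J{\left(\left(11 - 11\right) \left(-9 - 2\right),1 \right)}}{379 - 163} = \frac{338 + \left(\left(11 - 11\right) \left(-9 - 2\right) + 4 \cdot 1\right)}{379 - 163} = \frac{338 + \left(0 \left(-11\right) + 4\right)}{216} = \left(338 + \left(0 + 4\right)\right) \frac{1}{216} = \left(338 + 4\right) \frac{1}{216} = 342 \cdot \frac{1}{216} = \frac{19}{12}$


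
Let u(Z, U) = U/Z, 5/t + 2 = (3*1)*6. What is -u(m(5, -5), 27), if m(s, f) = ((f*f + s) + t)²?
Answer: -6912/235225 ≈ -0.029385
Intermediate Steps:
t = 5/16 (t = 5/(-2 + (3*1)*6) = 5/(-2 + 3*6) = 5/(-2 + 18) = 5/16 ≈ 0.31250)
m(s, f) = (5/16 + s + f²)² (m(s, f) = ((f*f + s) + 5/16)² = ((f² + s) + 5/16)² = ((s + f²) + 5/16)² = (5/16 + s + f²)²)
-u(m(5, -5), 27) = -27/((5 + 16*5 + 16*(-5)²)²/256) = -27/((5 + 80 + 16*25)²/256) = -27/((5 + 80 + 400)²/256) = -27/((1/256)*485²) = -27/((1/256)*235225) = -27/235225/256 = -27*256/235225 = -1*6912/235225 = -6912/235225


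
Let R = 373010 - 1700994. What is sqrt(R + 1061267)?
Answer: I*sqrt(266717) ≈ 516.45*I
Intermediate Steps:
R = -1327984
sqrt(R + 1061267) = sqrt(-1327984 + 1061267) = sqrt(-266717) = I*sqrt(266717)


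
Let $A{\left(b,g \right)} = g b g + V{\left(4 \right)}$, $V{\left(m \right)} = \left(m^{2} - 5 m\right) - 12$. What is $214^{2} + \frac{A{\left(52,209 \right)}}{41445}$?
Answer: $\frac{633428872}{13815} \approx 45851.0$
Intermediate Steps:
$V{\left(m \right)} = -12 + m^{2} - 5 m$
$A{\left(b,g \right)} = -16 + b g^{2}$ ($A{\left(b,g \right)} = g b g - \left(32 - 16\right) = b g g - 16 = b g^{2} - 16 = -16 + b g^{2}$)
$214^{2} + \frac{A{\left(52,209 \right)}}{41445} = 214^{2} + \frac{-16 + 52 \cdot 209^{2}}{41445} = 45796 + \left(-16 + 52 \cdot 43681\right) \frac{1}{41445} = 45796 + \left(-16 + 2271412\right) \frac{1}{41445} = 45796 + 2271396 \cdot \frac{1}{41445} = 45796 + \frac{757132}{13815} = \frac{633428872}{13815}$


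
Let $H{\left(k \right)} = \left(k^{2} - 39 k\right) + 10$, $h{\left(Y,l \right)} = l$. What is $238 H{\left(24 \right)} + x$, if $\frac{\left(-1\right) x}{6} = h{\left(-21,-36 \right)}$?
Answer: $-83084$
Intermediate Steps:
$x = 216$ ($x = \left(-6\right) \left(-36\right) = 216$)
$H{\left(k \right)} = 10 + k^{2} - 39 k$
$238 H{\left(24 \right)} + x = 238 \left(10 + 24^{2} - 936\right) + 216 = 238 \left(10 + 576 - 936\right) + 216 = 238 \left(-350\right) + 216 = -83300 + 216 = -83084$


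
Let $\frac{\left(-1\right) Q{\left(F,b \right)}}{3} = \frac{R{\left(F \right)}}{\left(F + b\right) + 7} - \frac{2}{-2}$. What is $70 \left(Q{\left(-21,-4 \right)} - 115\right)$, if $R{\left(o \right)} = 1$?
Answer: $- \frac{24745}{3} \approx -8248.3$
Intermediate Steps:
$Q{\left(F,b \right)} = -3 - \frac{3}{7 + F + b}$ ($Q{\left(F,b \right)} = - 3 \left(1 \frac{1}{\left(F + b\right) + 7} - \frac{2}{-2}\right) = - 3 \left(1 \frac{1}{7 + F + b} - -1\right) = - 3 \left(\frac{1}{7 + F + b} + 1\right) = - 3 \left(1 + \frac{1}{7 + F + b}\right) = -3 - \frac{3}{7 + F + b}$)
$70 \left(Q{\left(-21,-4 \right)} - 115\right) = 70 \left(\frac{3 \left(-8 - -21 - -4\right)}{7 - 21 - 4} - 115\right) = 70 \left(\frac{3 \left(-8 + 21 + 4\right)}{-18} - 115\right) = 70 \left(3 \left(- \frac{1}{18}\right) 17 - 115\right) = 70 \left(- \frac{17}{6} - 115\right) = 70 \left(- \frac{707}{6}\right) = - \frac{24745}{3}$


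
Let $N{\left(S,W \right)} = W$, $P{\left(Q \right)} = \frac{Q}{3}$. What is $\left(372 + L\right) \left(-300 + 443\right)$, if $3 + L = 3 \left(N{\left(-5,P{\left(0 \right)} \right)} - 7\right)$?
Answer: $49764$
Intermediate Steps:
$P{\left(Q \right)} = \frac{Q}{3}$ ($P{\left(Q \right)} = Q \frac{1}{3} = \frac{Q}{3}$)
$L = -24$ ($L = -3 + 3 \left(\frac{1}{3} \cdot 0 - 7\right) = -3 + 3 \left(0 - 7\right) = -3 + 3 \left(-7\right) = -3 - 21 = -24$)
$\left(372 + L\right) \left(-300 + 443\right) = \left(372 - 24\right) \left(-300 + 443\right) = 348 \cdot 143 = 49764$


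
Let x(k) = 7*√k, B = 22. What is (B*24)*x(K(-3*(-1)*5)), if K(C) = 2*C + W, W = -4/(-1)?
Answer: 3696*√34 ≈ 21551.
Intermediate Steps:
W = 4 (W = -4*(-1) = 4)
K(C) = 4 + 2*C (K(C) = 2*C + 4 = 4 + 2*C)
(B*24)*x(K(-3*(-1)*5)) = (22*24)*(7*√(4 + 2*(-3*(-1)*5))) = 528*(7*√(4 + 2*(3*5))) = 528*(7*√(4 + 2*15)) = 528*(7*√(4 + 30)) = 528*(7*√34) = 3696*√34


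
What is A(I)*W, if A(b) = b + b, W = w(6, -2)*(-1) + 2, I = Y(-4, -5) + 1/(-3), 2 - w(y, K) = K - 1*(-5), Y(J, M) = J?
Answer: -26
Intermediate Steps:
w(y, K) = -3 - K (w(y, K) = 2 - (K - 1*(-5)) = 2 - (K + 5) = 2 - (5 + K) = 2 + (-5 - K) = -3 - K)
I = -13/3 (I = -4 + 1/(-3) = -4 - ⅓ = -13/3 ≈ -4.3333)
W = 3 (W = (-3 - 1*(-2))*(-1) + 2 = (-3 + 2)*(-1) + 2 = -1*(-1) + 2 = 1 + 2 = 3)
A(b) = 2*b
A(I)*W = (2*(-13/3))*3 = -26/3*3 = -26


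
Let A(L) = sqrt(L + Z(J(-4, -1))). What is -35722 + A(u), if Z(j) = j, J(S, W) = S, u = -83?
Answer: -35722 + I*sqrt(87) ≈ -35722.0 + 9.3274*I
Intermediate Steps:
A(L) = sqrt(-4 + L) (A(L) = sqrt(L - 4) = sqrt(-4 + L))
-35722 + A(u) = -35722 + sqrt(-4 - 83) = -35722 + sqrt(-87) = -35722 + I*sqrt(87)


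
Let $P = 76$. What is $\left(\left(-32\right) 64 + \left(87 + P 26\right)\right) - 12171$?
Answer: $-12156$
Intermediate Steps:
$\left(\left(-32\right) 64 + \left(87 + P 26\right)\right) - 12171 = \left(\left(-32\right) 64 + \left(87 + 76 \cdot 26\right)\right) - 12171 = \left(-2048 + \left(87 + 1976\right)\right) - 12171 = \left(-2048 + 2063\right) - 12171 = 15 - 12171 = -12156$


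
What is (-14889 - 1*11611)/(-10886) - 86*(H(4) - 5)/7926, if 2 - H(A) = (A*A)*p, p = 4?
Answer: 68191033/21570609 ≈ 3.1613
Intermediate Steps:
H(A) = 2 - 4*A² (H(A) = 2 - A*A*4 = 2 - A²*4 = 2 - 4*A²)
(-14889 - 1*11611)/(-10886) - 86*(H(4) - 5)/7926 = (-14889 - 1*11611)/(-10886) - 86*((2 - 4*4²) - 5)/7926 = (-14889 - 11611)*(-1/10886) - 86*((2 - 4*16) - 5)*(1/7926) = -26500*(-1/10886) - 86*((2 - 64) - 5)*(1/7926) = 13250/5443 - 86*(-62 - 5)*(1/7926) = 13250/5443 - 86*(-67)*(1/7926) = 13250/5443 + 5762*(1/7926) = 13250/5443 + 2881/3963 = 68191033/21570609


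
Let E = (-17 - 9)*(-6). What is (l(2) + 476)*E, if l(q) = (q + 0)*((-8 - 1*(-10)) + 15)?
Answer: 79560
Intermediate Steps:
E = 156 (E = -26*(-6) = 156)
l(q) = 17*q (l(q) = q*((-8 + 10) + 15) = q*(2 + 15) = q*17 = 17*q)
(l(2) + 476)*E = (17*2 + 476)*156 = (34 + 476)*156 = 510*156 = 79560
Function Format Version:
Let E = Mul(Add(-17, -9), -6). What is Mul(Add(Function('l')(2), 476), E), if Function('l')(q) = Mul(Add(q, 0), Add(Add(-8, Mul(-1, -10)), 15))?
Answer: 79560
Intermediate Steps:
E = 156 (E = Mul(-26, -6) = 156)
Function('l')(q) = Mul(17, q) (Function('l')(q) = Mul(q, Add(Add(-8, 10), 15)) = Mul(q, Add(2, 15)) = Mul(q, 17) = Mul(17, q))
Mul(Add(Function('l')(2), 476), E) = Mul(Add(Mul(17, 2), 476), 156) = Mul(Add(34, 476), 156) = Mul(510, 156) = 79560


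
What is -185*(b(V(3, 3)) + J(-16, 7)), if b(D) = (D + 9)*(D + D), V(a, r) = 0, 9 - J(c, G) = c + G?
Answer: -3330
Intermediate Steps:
J(c, G) = 9 - G - c (J(c, G) = 9 - (c + G) = 9 - (G + c) = 9 + (-G - c) = 9 - G - c)
b(D) = 2*D*(9 + D) (b(D) = (9 + D)*(2*D) = 2*D*(9 + D))
-185*(b(V(3, 3)) + J(-16, 7)) = -185*(2*0*(9 + 0) + (9 - 1*7 - 1*(-16))) = -185*(2*0*9 + (9 - 7 + 16)) = -185*(0 + 18) = -185*18 = -3330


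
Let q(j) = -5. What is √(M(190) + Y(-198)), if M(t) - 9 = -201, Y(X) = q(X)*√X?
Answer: √(-192 - 15*I*√22) ≈ 2.4985 - 14.08*I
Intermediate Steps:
Y(X) = -5*√X
M(t) = -192 (M(t) = 9 - 201 = -192)
√(M(190) + Y(-198)) = √(-192 - 15*I*√22)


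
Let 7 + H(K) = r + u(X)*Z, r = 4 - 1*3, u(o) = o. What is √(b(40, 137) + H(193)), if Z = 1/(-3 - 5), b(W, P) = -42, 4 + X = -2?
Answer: 3*I*√21/2 ≈ 6.8739*I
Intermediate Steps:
X = -6 (X = -4 - 2 = -6)
r = 1 (r = 4 - 3 = 1)
Z = -⅛ (Z = 1/(-8) = -⅛ ≈ -0.12500)
H(K) = -21/4 (H(K) = -7 + (1 - 6*(-⅛)) = -7 + (1 + ¾) = -7 + 7/4 = -21/4)
√(b(40, 137) + H(193)) = √(-42 - 21/4) = √(-189/4) = 3*I*√21/2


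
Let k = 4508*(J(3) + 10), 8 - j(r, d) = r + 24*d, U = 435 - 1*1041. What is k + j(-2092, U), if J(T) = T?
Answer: 75248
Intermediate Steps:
U = -606 (U = 435 - 1041 = -606)
j(r, d) = 8 - r - 24*d (j(r, d) = 8 - (r + 24*d) = 8 + (-r - 24*d) = 8 - r - 24*d)
k = 58604 (k = 4508*(3 + 10) = 4508*13 = 58604)
k + j(-2092, U) = 58604 + (8 - 1*(-2092) - 24*(-606)) = 58604 + (8 + 2092 + 14544) = 58604 + 16644 = 75248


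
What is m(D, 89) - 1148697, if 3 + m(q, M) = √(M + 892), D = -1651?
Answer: -1148700 + 3*√109 ≈ -1.1487e+6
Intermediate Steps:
m(q, M) = -3 + √(892 + M) (m(q, M) = -3 + √(M + 892) = -3 + √(892 + M))
m(D, 89) - 1148697 = (-3 + √(892 + 89)) - 1148697 = (-3 + √981) - 1148697 = (-3 + 3*√109) - 1148697 = -1148700 + 3*√109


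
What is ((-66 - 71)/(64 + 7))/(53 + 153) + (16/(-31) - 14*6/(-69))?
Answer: 7215319/10428338 ≈ 0.69190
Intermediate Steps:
((-66 - 71)/(64 + 7))/(53 + 153) + (16/(-31) - 14*6/(-69)) = -137/71/206 + (16*(-1/31) - 84*(-1/69)) = -137*1/71*(1/206) + (-16/31 + 28/23) = -137/71*1/206 + 500/713 = -137/14626 + 500/713 = 7215319/10428338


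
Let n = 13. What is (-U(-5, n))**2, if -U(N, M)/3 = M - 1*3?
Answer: 900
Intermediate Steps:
U(N, M) = 9 - 3*M (U(N, M) = -3*(M - 1*3) = -3*(M - 3) = -3*(-3 + M) = 9 - 3*M)
(-U(-5, n))**2 = (-(9 - 3*13))**2 = (-(9 - 39))**2 = (-1*(-30))**2 = 30**2 = 900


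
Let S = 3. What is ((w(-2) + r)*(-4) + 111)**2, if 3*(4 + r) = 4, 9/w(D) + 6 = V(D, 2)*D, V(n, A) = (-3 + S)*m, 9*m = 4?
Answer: 146689/9 ≈ 16299.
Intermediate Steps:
m = 4/9 (m = (1/9)*4 = 4/9 ≈ 0.44444)
V(n, A) = 0 (V(n, A) = (-3 + 3)*(4/9) = 0*(4/9) = 0)
w(D) = -3/2 (w(D) = 9/(-6 + 0*D) = 9/(-6 + 0) = 9/(-6) = 9*(-1/6) = -3/2)
r = -8/3 (r = -4 + (1/3)*4 = -4 + 4/3 = -8/3 ≈ -2.6667)
((w(-2) + r)*(-4) + 111)**2 = ((-3/2 - 8/3)*(-4) + 111)**2 = (-25/6*(-4) + 111)**2 = (50/3 + 111)**2 = (383/3)**2 = 146689/9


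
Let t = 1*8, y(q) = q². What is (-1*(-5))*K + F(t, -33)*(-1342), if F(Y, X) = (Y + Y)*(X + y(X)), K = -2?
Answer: -22674442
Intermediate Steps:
t = 8
F(Y, X) = 2*Y*(X + X²) (F(Y, X) = (Y + Y)*(X + X²) = (2*Y)*(X + X²) = 2*Y*(X + X²))
(-1*(-5))*K + F(t, -33)*(-1342) = -1*(-5)*(-2) + (2*(-33)*8*(1 - 33))*(-1342) = 5*(-2) + (2*(-33)*8*(-32))*(-1342) = -10 + 16896*(-1342) = -10 - 22674432 = -22674442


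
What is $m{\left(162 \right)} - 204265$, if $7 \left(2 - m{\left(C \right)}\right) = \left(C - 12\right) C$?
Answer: $- \frac{1454141}{7} \approx -2.0773 \cdot 10^{5}$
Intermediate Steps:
$m{\left(C \right)} = 2 - \frac{C \left(-12 + C\right)}{7}$ ($m{\left(C \right)} = 2 - \frac{\left(C - 12\right) C}{7} = 2 - \frac{\left(-12 + C\right) C}{7} = 2 - \frac{C \left(-12 + C\right)}{7}$)
$m{\left(162 \right)} - 204265 = \left(2 - \frac{162^{2}}{7} + \frac{12}{7} \cdot 162\right) - 204265 = \left(2 - \frac{26244}{7} + \frac{1944}{7}\right) - 204265 = - \frac{24286}{7} - 204265 = - \frac{1454141}{7}$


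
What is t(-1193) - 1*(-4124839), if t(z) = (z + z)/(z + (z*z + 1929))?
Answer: 5873708861029/1423985 ≈ 4.1248e+6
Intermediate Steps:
t(z) = 2*z/(1929 + z + z²) (t(z) = (2*z)/(z + (z² + 1929)) = (2*z)/(z + (1929 + z²)) = (2*z)/(1929 + z + z²) = 2*z/(1929 + z + z²))
t(-1193) - 1*(-4124839) = 2*(-1193)/(1929 - 1193 + (-1193)²) - 1*(-4124839) = 2*(-1193)/(1929 - 1193 + 1423249) + 4124839 = 2*(-1193)/1423985 + 4124839 = 2*(-1193)*(1/1423985) + 4124839 = -2386/1423985 + 4124839 = 5873708861029/1423985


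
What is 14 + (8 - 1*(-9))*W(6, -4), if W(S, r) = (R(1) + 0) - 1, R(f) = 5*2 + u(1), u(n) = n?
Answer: 184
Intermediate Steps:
R(f) = 11 (R(f) = 5*2 + 1 = 10 + 1 = 11)
W(S, r) = 10 (W(S, r) = (11 + 0) - 1 = 11 - 1 = 10)
14 + (8 - 1*(-9))*W(6, -4) = 14 + (8 - 1*(-9))*10 = 14 + (8 + 9)*10 = 14 + 17*10 = 14 + 170 = 184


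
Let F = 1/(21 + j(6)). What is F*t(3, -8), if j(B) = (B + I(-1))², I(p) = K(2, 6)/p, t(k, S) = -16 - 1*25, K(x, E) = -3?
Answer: -41/102 ≈ -0.40196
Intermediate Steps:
t(k, S) = -41 (t(k, S) = -16 - 25 = -41)
I(p) = -3/p
j(B) = (3 + B)² (j(B) = (B - 3/(-1))² = (B - 3*(-1))² = (B + 3)² = (3 + B)²)
F = 1/102 (F = 1/(21 + (3 + 6)²) = 1/(21 + 9²) = 1/(21 + 81) = 1/102 ≈ 0.0098039)
F*t(3, -8) = (1/102)*(-41) = -41/102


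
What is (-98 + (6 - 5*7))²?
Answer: 16129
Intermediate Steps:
(-98 + (6 - 5*7))² = (-98 + (6 - 35))² = (-98 - 29)² = (-127)² = 16129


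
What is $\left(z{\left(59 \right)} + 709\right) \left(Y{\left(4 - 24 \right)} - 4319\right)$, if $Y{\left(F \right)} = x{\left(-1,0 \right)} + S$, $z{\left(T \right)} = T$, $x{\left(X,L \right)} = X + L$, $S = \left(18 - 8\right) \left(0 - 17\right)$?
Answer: $-3448320$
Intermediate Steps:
$S = -170$ ($S = 10 \left(-17\right) = -170$)
$x{\left(X,L \right)} = L + X$
$Y{\left(F \right)} = -171$ ($Y{\left(F \right)} = \left(0 - 1\right) - 170 = -1 - 170 = -171$)
$\left(z{\left(59 \right)} + 709\right) \left(Y{\left(4 - 24 \right)} - 4319\right) = \left(59 + 709\right) \left(-171 - 4319\right) = 768 \left(-4490\right) = -3448320$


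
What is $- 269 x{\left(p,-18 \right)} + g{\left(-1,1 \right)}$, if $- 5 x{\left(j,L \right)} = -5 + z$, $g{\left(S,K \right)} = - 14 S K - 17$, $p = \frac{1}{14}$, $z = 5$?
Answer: $-3$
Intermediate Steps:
$p = \frac{1}{14} \approx 0.071429$
$g{\left(S,K \right)} = -17 - 14 K S$ ($g{\left(S,K \right)} = - 14 K S - 17 = -17 - 14 K S$)
$x{\left(j,L \right)} = 0$ ($x{\left(j,L \right)} = - \frac{-5 + 5}{5} = \left(- \frac{1}{5}\right) 0 = 0$)
$- 269 x{\left(p,-18 \right)} + g{\left(-1,1 \right)} = \left(-269\right) 0 - \left(17 + 14 \left(-1\right)\right) = 0 + \left(-17 + 14\right) = 0 - 3 = -3$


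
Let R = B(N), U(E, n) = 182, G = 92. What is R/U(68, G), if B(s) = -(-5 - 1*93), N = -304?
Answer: 7/13 ≈ 0.53846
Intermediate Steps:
B(s) = 98 (B(s) = -(-5 - 93) = -1*(-98) = 98)
R = 98
R/U(68, G) = 98/182 = 98*(1/182) = 7/13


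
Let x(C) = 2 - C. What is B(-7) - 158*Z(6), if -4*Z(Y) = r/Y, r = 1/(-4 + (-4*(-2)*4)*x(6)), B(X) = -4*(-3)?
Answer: 18929/1584 ≈ 11.950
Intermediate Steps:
B(X) = 12
r = -1/132 (r = 1/(-4 + (-4*(-2)*4)*(2 - 1*6)) = 1/(-4 + (8*4)*(2 - 6)) = 1/(-4 + 32*(-4)) = 1/(-4 - 128) = 1/(-132) = -1/132 ≈ -0.0075758)
Z(Y) = 1/(528*Y) (Z(Y) = -(-1)/(528*Y) = 1/(528*Y))
B(-7) - 158*Z(6) = 12 - 79/(264*6) = 12 - 158*1/3168 = 12 - 79/1584 = 18929/1584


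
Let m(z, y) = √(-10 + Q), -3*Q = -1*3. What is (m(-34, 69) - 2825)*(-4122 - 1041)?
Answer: 14585475 - 15489*I ≈ 1.4585e+7 - 15489.0*I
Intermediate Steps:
Q = 1 (Q = -(-1)*3/3 = -⅓*(-3) = 1)
m(z, y) = 3*I (m(z, y) = √(-10 + 1) = √(-9) = 3*I)
(m(-34, 69) - 2825)*(-4122 - 1041) = (3*I - 2825)*(-4122 - 1041) = (-2825 + 3*I)*(-5163) = 14585475 - 15489*I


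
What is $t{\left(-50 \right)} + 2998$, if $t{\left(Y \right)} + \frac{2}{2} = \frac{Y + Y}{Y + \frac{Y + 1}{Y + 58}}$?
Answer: $\frac{1346453}{449} \approx 2998.8$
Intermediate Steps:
$t{\left(Y \right)} = -1 + \frac{2 Y}{Y + \frac{1 + Y}{58 + Y}}$ ($t{\left(Y \right)} = -1 + \frac{Y + Y}{Y + \frac{Y + 1}{Y + 58}} = -1 + \frac{2 Y}{Y + \frac{1 + Y}{58 + Y}}$)
$t{\left(-50 \right)} + 2998 = \frac{-1 + \left(-50\right)^{2} + 57 \left(-50\right)}{1 + \left(-50\right)^{2} + 59 \left(-50\right)} + 2998 = \frac{-1 + 2500 - 2850}{1 + 2500 - 2950} + 2998 = \frac{1}{-449} \left(-351\right) + 2998 = \left(- \frac{1}{449}\right) \left(-351\right) + 2998 = \frac{351}{449} + 2998 = \frac{1346453}{449}$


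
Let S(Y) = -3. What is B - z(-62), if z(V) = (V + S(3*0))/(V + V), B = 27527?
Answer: 3413283/124 ≈ 27526.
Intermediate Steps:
z(V) = (-3 + V)/(2*V) (z(V) = (V - 3)/(V + V) = (-3 + V)/((2*V)) = (-3 + V)*(1/(2*V)) = (-3 + V)/(2*V))
B - z(-62) = 27527 - (-3 - 62)/(2*(-62)) = 27527 - (-1)*(-65)/(2*62) = 27527 - 1*65/124 = 27527 - 65/124 = 3413283/124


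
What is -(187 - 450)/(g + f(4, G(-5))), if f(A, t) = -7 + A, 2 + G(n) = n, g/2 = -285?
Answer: -263/573 ≈ -0.45899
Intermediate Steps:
g = -570 (g = 2*(-285) = -570)
G(n) = -2 + n
-(187 - 450)/(g + f(4, G(-5))) = -(187 - 450)/(-570 + (-7 + 4)) = -(-263)/(-570 - 3) = -(-263)/(-573) = -(-263)*(-1)/573 = -1*263/573 = -263/573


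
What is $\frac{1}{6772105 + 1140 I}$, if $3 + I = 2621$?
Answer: $\frac{1}{9756625} \approx 1.0249 \cdot 10^{-7}$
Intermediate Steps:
$I = 2618$ ($I = -3 + 2621 = 2618$)
$\frac{1}{6772105 + 1140 I} = \frac{1}{6772105 + 1140 \cdot 2618} = \frac{1}{6772105 + 2984520} = \frac{1}{9756625}$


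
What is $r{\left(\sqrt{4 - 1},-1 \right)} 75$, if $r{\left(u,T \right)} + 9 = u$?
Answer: $-675 + 75 \sqrt{3} \approx -545.1$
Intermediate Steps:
$r{\left(u,T \right)} = -9 + u$
$r{\left(\sqrt{4 - 1},-1 \right)} 75 = \left(-9 + \sqrt{4 - 1}\right) 75 = \left(-9 + \sqrt{3}\right) 75 = -675 + 75 \sqrt{3}$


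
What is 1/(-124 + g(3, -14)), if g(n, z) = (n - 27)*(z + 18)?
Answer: -1/220 ≈ -0.0045455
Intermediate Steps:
g(n, z) = (-27 + n)*(18 + z)
1/(-124 + g(3, -14)) = 1/(-124 + (-486 - 27*(-14) + 18*3 + 3*(-14))) = 1/(-124 + (-486 + 378 + 54 - 42)) = 1/(-124 - 96) = 1/(-220) = -1/220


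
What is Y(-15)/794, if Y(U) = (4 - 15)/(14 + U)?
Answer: 11/794 ≈ 0.013854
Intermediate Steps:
Y(U) = -11/(14 + U)
Y(-15)/794 = -11/(14 - 15)/794 = -11/(-1)*(1/794) = -11*(-1)*(1/794) = 11*(1/794) = 11/794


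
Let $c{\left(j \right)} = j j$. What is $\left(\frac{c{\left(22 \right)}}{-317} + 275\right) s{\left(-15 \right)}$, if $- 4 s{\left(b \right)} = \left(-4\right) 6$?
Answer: $\frac{520146}{317} \approx 1640.8$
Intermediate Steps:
$c{\left(j \right)} = j^{2}$
$s{\left(b \right)} = 6$ ($s{\left(b \right)} = - \frac{\left(-4\right) 6}{4} = \left(- \frac{1}{4}\right) \left(-24\right) = 6$)
$\left(\frac{c{\left(22 \right)}}{-317} + 275\right) s{\left(-15 \right)} = \left(\frac{22^{2}}{-317} + 275\right) 6 = \left(484 \left(- \frac{1}{317}\right) + 275\right) 6 = \left(- \frac{484}{317} + 275\right) 6 = \frac{86691}{317} \cdot 6 = \frac{520146}{317}$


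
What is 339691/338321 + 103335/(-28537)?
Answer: -25266638468/9654666377 ≈ -2.6170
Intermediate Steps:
339691/338321 + 103335/(-28537) = 339691*(1/338321) + 103335*(-1/28537) = 339691/338321 - 103335/28537 = -25266638468/9654666377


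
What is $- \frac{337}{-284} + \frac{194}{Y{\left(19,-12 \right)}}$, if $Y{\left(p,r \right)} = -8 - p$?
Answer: $- \frac{45997}{7668} \approx -5.9986$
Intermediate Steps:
$- \frac{337}{-284} + \frac{194}{Y{\left(19,-12 \right)}} = - \frac{337}{-284} + \frac{194}{-8 - 19} = \left(-337\right) \left(- \frac{1}{284}\right) + \frac{194}{-8 - 19} = \frac{337}{284} + \frac{194}{-27} = \frac{337}{284} + 194 \left(- \frac{1}{27}\right) = \frac{337}{284} - \frac{194}{27} = - \frac{45997}{7668}$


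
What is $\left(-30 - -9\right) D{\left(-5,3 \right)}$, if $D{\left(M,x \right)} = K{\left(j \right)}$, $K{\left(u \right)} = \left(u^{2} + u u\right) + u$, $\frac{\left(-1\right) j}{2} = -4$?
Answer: $-2856$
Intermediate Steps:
$j = 8$ ($j = \left(-2\right) \left(-4\right) = 8$)
$K{\left(u \right)} = u + 2 u^{2}$ ($K{\left(u \right)} = \left(u^{2} + u^{2}\right) + u = 2 u^{2} + u = u + 2 u^{2}$)
$D{\left(M,x \right)} = 136$ ($D{\left(M,x \right)} = 8 \left(1 + 2 \cdot 8\right) = 8 \left(1 + 16\right) = 8 \cdot 17 = 136$)
$\left(-30 - -9\right) D{\left(-5,3 \right)} = \left(-30 - -9\right) 136 = \left(-30 + 9\right) 136 = \left(-21\right) 136 = -2856$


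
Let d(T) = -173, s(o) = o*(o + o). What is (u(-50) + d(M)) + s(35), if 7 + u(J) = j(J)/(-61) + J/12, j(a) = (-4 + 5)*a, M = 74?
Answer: 829595/366 ≈ 2266.7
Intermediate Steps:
s(o) = 2*o² (s(o) = o*(2*o) = 2*o²)
j(a) = a (j(a) = 1*a = a)
u(J) = -7 + 49*J/732 (u(J) = -7 + (J/(-61) + J/12) = -7 + (J*(-1/61) + J*(1/12)) = -7 + (-J/61 + J/12) = -7 + 49*J/732)
(u(-50) + d(M)) + s(35) = ((-7 + (49/732)*(-50)) - 173) + 2*35² = ((-7 - 1225/366) - 173) + 2*1225 = (-3787/366 - 173) + 2450 = -67105/366 + 2450 = 829595/366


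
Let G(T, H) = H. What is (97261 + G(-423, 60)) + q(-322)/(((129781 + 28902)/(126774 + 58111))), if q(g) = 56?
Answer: 2207648829/22669 ≈ 97386.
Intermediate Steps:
(97261 + G(-423, 60)) + q(-322)/(((129781 + 28902)/(126774 + 58111))) = (97261 + 60) + 56/(((129781 + 28902)/(126774 + 58111))) = 97321 + 56/((158683/184885)) = 97321 + 56/((158683*(1/184885))) = 97321 + 56/(158683/184885) = 97321 + 56*(184885/158683) = 97321 + 1479080/22669 = 2207648829/22669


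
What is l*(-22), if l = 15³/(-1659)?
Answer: 24750/553 ≈ 44.756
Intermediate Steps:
l = -1125/553 (l = 3375*(-1/1659) = -1125/553 ≈ -2.0344)
l*(-22) = -1125/553*(-22) = 24750/553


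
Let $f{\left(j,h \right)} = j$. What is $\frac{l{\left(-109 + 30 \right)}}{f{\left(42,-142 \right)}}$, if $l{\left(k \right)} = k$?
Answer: $- \frac{79}{42} \approx -1.881$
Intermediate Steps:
$\frac{l{\left(-109 + 30 \right)}}{f{\left(42,-142 \right)}} = \frac{-109 + 30}{42} = \left(-79\right) \frac{1}{42} = - \frac{79}{42}$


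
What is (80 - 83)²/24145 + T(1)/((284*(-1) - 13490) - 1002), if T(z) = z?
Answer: 108839/356766520 ≈ 0.00030507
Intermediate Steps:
(80 - 83)²/24145 + T(1)/((284*(-1) - 13490) - 1002) = (80 - 83)²/24145 + 1/((284*(-1) - 13490) - 1002) = (-3)²*(1/24145) + 1/((-284 - 13490) - 1002) = 9*(1/24145) + 1/(-13774 - 1002) = 9/24145 + 1/(-14776) = 9/24145 + 1*(-1/14776) = 9/24145 - 1/14776 = 108839/356766520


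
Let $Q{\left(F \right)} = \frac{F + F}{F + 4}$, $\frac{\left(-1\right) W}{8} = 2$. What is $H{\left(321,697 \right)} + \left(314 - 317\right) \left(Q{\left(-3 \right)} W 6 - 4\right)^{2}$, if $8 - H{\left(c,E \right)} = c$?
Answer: $-981865$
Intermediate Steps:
$W = -16$ ($W = \left(-8\right) 2 = -16$)
$H{\left(c,E \right)} = 8 - c$
$Q{\left(F \right)} = \frac{2 F}{4 + F}$
$H{\left(321,697 \right)} + \left(314 - 317\right) \left(Q{\left(-3 \right)} W 6 - 4\right)^{2} = \left(8 - 321\right) + \left(314 - 317\right) \left(2 \left(-3\right) \frac{1}{4 - 3} \left(-16\right) 6 - 4\right)^{2} = \left(8 - 321\right) - 3 \left(2 \left(-3\right) 1^{-1} \left(-16\right) 6 - 4\right)^{2} = -313 - 3 \left(2 \left(-3\right) 1 \left(-16\right) 6 - 4\right)^{2} = -313 - 3 \left(\left(-6\right) \left(-16\right) 6 - 4\right)^{2} = -313 - 3 \left(96 \cdot 6 - 4\right)^{2} = -313 - 3 \left(576 - 4\right)^{2} = -313 - 3 \cdot 572^{2} = -313 - 981552 = -981865$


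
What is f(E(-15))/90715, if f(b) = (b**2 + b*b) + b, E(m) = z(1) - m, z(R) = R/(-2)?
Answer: 87/18143 ≈ 0.0047952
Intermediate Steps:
z(R) = -R/2 (z(R) = R*(-1/2) = -R/2)
E(m) = -1/2 - m (E(m) = -1/2*1 - m = -1/2 - m)
f(b) = b + 2*b**2 (f(b) = (b**2 + b**2) + b = 2*b**2 + b = b + 2*b**2)
f(E(-15))/90715 = ((-1/2 - 1*(-15))*(1 + 2*(-1/2 - 1*(-15))))/90715 = ((-1/2 + 15)*(1 + 2*(-1/2 + 15)))*(1/90715) = (29*(1 + 2*(29/2))/2)*(1/90715) = (29*(1 + 29)/2)*(1/90715) = ((29/2)*30)*(1/90715) = 435*(1/90715) = 87/18143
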